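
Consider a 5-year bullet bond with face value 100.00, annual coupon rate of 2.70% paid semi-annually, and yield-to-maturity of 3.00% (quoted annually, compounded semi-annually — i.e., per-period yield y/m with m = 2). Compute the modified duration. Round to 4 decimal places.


Coupon per period c = face * coupon_rate / m = 1.350000
Periods per year m = 2; per-period yield y/m = 0.015000
Number of cashflows N = 10
Cashflows (t years, CF_t, discount factor 1/(1+y/m)^(m*t), PV):
  t = 0.5000: CF_t = 1.350000, DF = 0.985222, PV = 1.330049
  t = 1.0000: CF_t = 1.350000, DF = 0.970662, PV = 1.310393
  t = 1.5000: CF_t = 1.350000, DF = 0.956317, PV = 1.291028
  t = 2.0000: CF_t = 1.350000, DF = 0.942184, PV = 1.271949
  t = 2.5000: CF_t = 1.350000, DF = 0.928260, PV = 1.253151
  t = 3.0000: CF_t = 1.350000, DF = 0.914542, PV = 1.234632
  t = 3.5000: CF_t = 1.350000, DF = 0.901027, PV = 1.216386
  t = 4.0000: CF_t = 1.350000, DF = 0.887711, PV = 1.198410
  t = 4.5000: CF_t = 1.350000, DF = 0.874592, PV = 1.180700
  t = 5.0000: CF_t = 101.350000, DF = 0.861667, PV = 87.329974
Price P = sum_t PV_t = 98.616672
First compute Macaulay numerator sum_t t * PV_t:
  t * PV_t at t = 0.5000: 0.665025
  t * PV_t at t = 1.0000: 1.310393
  t * PV_t at t = 1.5000: 1.936542
  t * PV_t at t = 2.0000: 2.543897
  t * PV_t at t = 2.5000: 3.132879
  t * PV_t at t = 3.0000: 3.703896
  t * PV_t at t = 3.5000: 4.257352
  t * PV_t at t = 4.0000: 4.793640
  t * PV_t at t = 4.5000: 5.313148
  t * PV_t at t = 5.0000: 436.649870
Macaulay duration D = 464.306641 / 98.616672 = 4.708196
Modified duration = D / (1 + y/m) = 4.708196 / (1 + 0.015000) = 4.638617

Answer: Modified duration = 4.6386


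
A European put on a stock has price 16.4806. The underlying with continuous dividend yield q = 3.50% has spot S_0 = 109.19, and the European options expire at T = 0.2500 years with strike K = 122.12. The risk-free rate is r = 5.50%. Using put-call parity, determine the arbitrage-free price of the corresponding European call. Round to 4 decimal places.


Answer: Call price = 4.2670

Derivation:
Put-call parity: C - P = S_0 * exp(-qT) - K * exp(-rT).
S_0 * exp(-qT) = 109.1900 * 0.99128817 = 108.23875526
K * exp(-rT) = 122.1200 * 0.98634410 = 120.45234143
C = P + S*exp(-qT) - K*exp(-rT)
C = 16.4806 + 108.23875526 - 120.45234143 = 4.2670


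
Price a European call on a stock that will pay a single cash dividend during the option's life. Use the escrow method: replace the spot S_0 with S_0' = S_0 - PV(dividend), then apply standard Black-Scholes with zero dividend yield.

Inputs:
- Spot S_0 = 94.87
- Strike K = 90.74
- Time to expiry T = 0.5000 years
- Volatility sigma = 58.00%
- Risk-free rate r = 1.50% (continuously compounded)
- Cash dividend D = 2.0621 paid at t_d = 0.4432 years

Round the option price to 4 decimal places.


PV(D) = D * exp(-r * t_d) = 2.0621 * 0.99337405 = 2.04843663
S_0' = S_0 - PV(D) = 94.8700 - 2.04843663 = 92.82156337
d1 = (ln(S_0'/K) + (r + sigma^2/2)*T) / (sigma*sqrt(T)) = 0.27865055
d2 = d1 - sigma*sqrt(T) = -0.13147138
exp(-rT) = 0.99252805
N(d1) = 0.60974349; N(d2) = 0.44770121
C = S_0' * N(d1) - K * exp(-rT) * N(d2) = 92.82156337 * 0.60974349 - 90.7400 * 0.99252805 * 0.44770121 = 16.2765

Answer: Price = 16.2765


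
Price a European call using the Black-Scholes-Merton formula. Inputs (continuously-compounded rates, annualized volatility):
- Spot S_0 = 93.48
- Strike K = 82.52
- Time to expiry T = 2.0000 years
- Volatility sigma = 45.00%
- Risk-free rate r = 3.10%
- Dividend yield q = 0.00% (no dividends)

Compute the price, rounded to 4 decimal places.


Answer: Price = 30.1905

Derivation:
d1 = (ln(S/K) + (r - q + 0.5*sigma^2) * T) / (sigma * sqrt(T)) = 0.61157952
d2 = d1 - sigma * sqrt(T) = -0.02481659
exp(-rT) = 0.93988289; exp(-qT) = 1.00000000
C = S_0 * exp(-qT) * N(d1) - K * exp(-rT) * N(d2)
N(d1) = 0.72959200; N(d2) = 0.49010063
C = 93.4800 * 1.00000000 * 0.72959200 - 82.5200 * 0.93988289 * 0.49010063 = 30.1905


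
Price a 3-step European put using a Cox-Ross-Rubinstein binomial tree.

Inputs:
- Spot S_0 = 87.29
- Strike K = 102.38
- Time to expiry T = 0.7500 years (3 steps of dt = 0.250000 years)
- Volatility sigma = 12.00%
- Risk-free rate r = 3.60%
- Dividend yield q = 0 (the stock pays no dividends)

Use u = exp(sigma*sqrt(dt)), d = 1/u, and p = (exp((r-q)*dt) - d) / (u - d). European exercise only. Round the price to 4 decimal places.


Answer: Price = V(0,0) = 12.7266

Derivation:
dt = T/N = 0.250000
u = exp(sigma*sqrt(dt)) = 1.061837; d = 1/u = 0.941765
p = (exp((r-q)*dt) - d) / (u - d) = 0.560298
Discount per step: exp(-r*dt) = 0.991040
Stock lattice S(k, i) with i counting down-moves:
  k=0: S(0,0) = 87.2900
  k=1: S(1,0) = 92.6877; S(1,1) = 82.2066
  k=2: S(2,0) = 98.4192; S(2,1) = 87.2900; S(2,2) = 77.4193
  k=3: S(3,0) = 104.5051; S(3,1) = 92.6877; S(3,2) = 82.2066; S(3,3) = 72.9107
Terminal payoffs V(N, i) = max(K - S_T, 0):
  V(3,0) = 0.000000; V(3,1) = 9.692288; V(3,2) = 20.173374; V(3,3) = 29.469263
Backward induction: V(k, i) = exp(-r*dt) * [p * V(k+1, i) + (1-p) * V(k+1, i+1)].
  V(2,0) = exp(-r*dt) * [p*0.000000 + (1-p)*9.692288] = 4.223537
  V(2,1) = exp(-r*dt) * [p*9.692288 + (1-p)*20.173374] = 14.172714
  V(2,2) = exp(-r*dt) * [p*20.173374 + (1-p)*29.469263] = 24.043429
  V(1,0) = exp(-r*dt) * [p*4.223537 + (1-p)*14.172714] = 8.521175
  V(1,1) = exp(-r*dt) * [p*14.172714 + (1-p)*24.043429] = 18.347020
  V(0,0) = exp(-r*dt) * [p*8.521175 + (1-p)*18.347020] = 12.726564


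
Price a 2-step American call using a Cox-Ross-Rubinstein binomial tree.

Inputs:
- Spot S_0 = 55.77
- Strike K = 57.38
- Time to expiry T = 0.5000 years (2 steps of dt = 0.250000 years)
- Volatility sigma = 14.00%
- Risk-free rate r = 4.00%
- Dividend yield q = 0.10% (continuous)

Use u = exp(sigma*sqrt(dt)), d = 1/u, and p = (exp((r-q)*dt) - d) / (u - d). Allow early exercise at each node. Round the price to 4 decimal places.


Answer: Price = V(0,0) = 2.0254

Derivation:
dt = T/N = 0.250000
u = exp(sigma*sqrt(dt)) = 1.072508; d = 1/u = 0.932394
p = (exp((r-q)*dt) - d) / (u - d) = 0.552433
Discount per step: exp(-r*dt) = 0.990050
Stock lattice S(k, i) with i counting down-moves:
  k=0: S(0,0) = 55.7700
  k=1: S(1,0) = 59.8138; S(1,1) = 51.9996
  k=2: S(2,0) = 64.1508; S(2,1) = 55.7700; S(2,2) = 48.4841
Terminal payoffs V(N, i) = max(S_T - K, 0):
  V(2,0) = 6.770770; V(2,1) = 0.000000; V(2,2) = 0.000000
Backward induction: V(k, i) = exp(-r*dt) * [p * V(k+1, i) + (1-p) * V(k+1, i+1)]; then take max(V_cont, immediate exercise) for American.
  V(1,0) = exp(-r*dt) * [p*6.770770 + (1-p)*0.000000] = 3.703182; exercise = 2.433781; V(1,0) = max -> 3.703182
  V(1,1) = exp(-r*dt) * [p*0.000000 + (1-p)*0.000000] = 0.000000; exercise = 0.000000; V(1,1) = max -> 0.000000
  V(0,0) = exp(-r*dt) * [p*3.703182 + (1-p)*0.000000] = 2.025406; exercise = 0.000000; V(0,0) = max -> 2.025406


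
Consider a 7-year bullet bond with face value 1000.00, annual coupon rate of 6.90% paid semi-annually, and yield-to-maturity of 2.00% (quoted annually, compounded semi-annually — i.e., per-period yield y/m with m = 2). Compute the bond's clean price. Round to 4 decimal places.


Answer: Price = 1318.5907

Derivation:
Coupon per period c = face * coupon_rate / m = 34.500000
Periods per year m = 2; per-period yield y/m = 0.010000
Number of cashflows N = 14
Cashflows (t years, CF_t, discount factor 1/(1+y/m)^(m*t), PV):
  t = 0.5000: CF_t = 34.500000, DF = 0.990099, PV = 34.158416
  t = 1.0000: CF_t = 34.500000, DF = 0.980296, PV = 33.820214
  t = 1.5000: CF_t = 34.500000, DF = 0.970590, PV = 33.485360
  t = 2.0000: CF_t = 34.500000, DF = 0.960980, PV = 33.153822
  t = 2.5000: CF_t = 34.500000, DF = 0.951466, PV = 32.825566
  t = 3.0000: CF_t = 34.500000, DF = 0.942045, PV = 32.500561
  t = 3.5000: CF_t = 34.500000, DF = 0.932718, PV = 32.178773
  t = 4.0000: CF_t = 34.500000, DF = 0.923483, PV = 31.860171
  t = 4.5000: CF_t = 34.500000, DF = 0.914340, PV = 31.544724
  t = 5.0000: CF_t = 34.500000, DF = 0.905287, PV = 31.232400
  t = 5.5000: CF_t = 34.500000, DF = 0.896324, PV = 30.923168
  t = 6.0000: CF_t = 34.500000, DF = 0.887449, PV = 30.616998
  t = 6.5000: CF_t = 34.500000, DF = 0.878663, PV = 30.313860
  t = 7.0000: CF_t = 1034.500000, DF = 0.869963, PV = 899.976692
Price P = sum_t PV_t = 1318.590725


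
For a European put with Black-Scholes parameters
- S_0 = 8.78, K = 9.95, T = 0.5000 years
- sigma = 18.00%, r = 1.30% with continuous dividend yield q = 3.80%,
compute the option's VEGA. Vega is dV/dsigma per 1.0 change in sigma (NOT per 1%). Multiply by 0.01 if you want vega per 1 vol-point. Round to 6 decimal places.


Answer: Vega = 1.448306

Derivation:
d1 = -1.0174177914; d2 = -1.1446970120
phi(d1) = 0.2377565533; exp(-qT) = 0.9811793622; exp(-rT) = 0.9935210793
Vega = S * exp(-qT) * phi(d1) * sqrt(T) = 8.7800 * 0.9811793622 * 0.2377565533 * 0.7071067812 = 1.448306


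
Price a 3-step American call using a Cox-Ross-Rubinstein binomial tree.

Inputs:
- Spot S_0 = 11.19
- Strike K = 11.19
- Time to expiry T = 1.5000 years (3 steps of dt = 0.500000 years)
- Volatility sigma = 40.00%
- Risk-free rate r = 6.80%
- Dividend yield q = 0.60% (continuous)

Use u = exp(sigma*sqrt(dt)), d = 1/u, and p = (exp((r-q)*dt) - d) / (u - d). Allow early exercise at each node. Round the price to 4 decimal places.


dt = T/N = 0.500000
u = exp(sigma*sqrt(dt)) = 1.326896; d = 1/u = 0.753638
p = (exp((r-q)*dt) - d) / (u - d) = 0.484681
Discount per step: exp(-r*dt) = 0.966572
Stock lattice S(k, i) with i counting down-moves:
  k=0: S(0,0) = 11.1900
  k=1: S(1,0) = 14.8480; S(1,1) = 8.4332
  k=2: S(2,0) = 19.7017; S(2,1) = 11.1900; S(2,2) = 6.3556
  k=3: S(3,0) = 26.1421; S(3,1) = 14.8480; S(3,2) = 8.4332; S(3,3) = 4.7898
Terminal payoffs V(N, i) = max(S_T - K, 0):
  V(3,0) = 14.952142; V(3,1) = 3.657971; V(3,2) = 0.000000; V(3,3) = 0.000000
Backward induction: V(k, i) = exp(-r*dt) * [p * V(k+1, i) + (1-p) * V(k+1, i+1)]; then take max(V_cont, immediate exercise) for American.
  V(2,0) = exp(-r*dt) * [p*14.952142 + (1-p)*3.657971] = 8.826768; exercise = 8.511720; V(2,0) = max -> 8.826768
  V(2,1) = exp(-r*dt) * [p*3.657971 + (1-p)*0.000000] = 1.713681; exercise = 0.000000; V(2,1) = max -> 1.713681
  V(2,2) = exp(-r*dt) * [p*0.000000 + (1-p)*0.000000] = 0.000000; exercise = 0.000000; V(2,2) = max -> 0.000000
  V(1,0) = exp(-r*dt) * [p*8.826768 + (1-p)*1.713681] = 4.988725; exercise = 3.657971; V(1,0) = max -> 4.988725
  V(1,1) = exp(-r*dt) * [p*1.713681 + (1-p)*0.000000] = 0.802823; exercise = 0.000000; V(1,1) = max -> 0.802823
  V(0,0) = exp(-r*dt) * [p*4.988725 + (1-p)*0.802823] = 2.736991; exercise = 0.000000; V(0,0) = max -> 2.736991

Answer: Price = V(0,0) = 2.7370


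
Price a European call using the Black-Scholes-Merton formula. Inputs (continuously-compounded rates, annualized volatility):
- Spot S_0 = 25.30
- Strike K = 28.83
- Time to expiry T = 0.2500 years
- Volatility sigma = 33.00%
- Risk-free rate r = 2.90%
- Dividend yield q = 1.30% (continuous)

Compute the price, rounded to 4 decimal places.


d1 = (ln(S/K) + (r - q + 0.5*sigma^2) * T) / (sigma * sqrt(T)) = -0.68484616
d2 = d1 - sigma * sqrt(T) = -0.84984616
exp(-rT) = 0.99277622; exp(-qT) = 0.99675528
C = S_0 * exp(-qT) * N(d1) - K * exp(-rT) * N(d2)
N(d1) = 0.24672050; N(d2) = 0.19770531
C = 25.3000 * 0.99675528 * 0.24672050 - 28.8300 * 0.99277622 * 0.19770531 = 0.5631

Answer: Price = 0.5631


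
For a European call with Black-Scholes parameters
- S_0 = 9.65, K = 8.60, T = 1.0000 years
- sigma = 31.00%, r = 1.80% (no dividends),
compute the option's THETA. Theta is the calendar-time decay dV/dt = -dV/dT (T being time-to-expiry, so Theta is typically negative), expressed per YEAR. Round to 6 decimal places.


d1 = 0.5846635874; d2 = 0.2746635874
phi(d1) = 0.3362654879; exp(-qT) = 1.0000000000; exp(-rT) = 0.9821610324
Theta = -S*exp(-qT)*phi(d1)*sigma/(2*sqrt(T)) - r*K*exp(-rT)*N(d2) + q*S*exp(-qT)*N(d1)
N(d1) = 0.7206130288; N(d2) = 0.6082126457; sqrt(T) = 1.0000000000
Term 1 = -9.6500 * 1.0000000000 * 0.3362654879 * 0.3100 / (2 * 1.0000000000) = -0.5029691035
Term 2 = -0.0180 * 8.6000 * 0.9821610324 * 0.6082126457 = -0.0924717553
Term 3 = 0 (no dividend yield, q = 0)
Theta = -0.5029691035 + (-0.0924717553) + (0.0000000000) = -0.595441

Answer: Theta = -0.595441


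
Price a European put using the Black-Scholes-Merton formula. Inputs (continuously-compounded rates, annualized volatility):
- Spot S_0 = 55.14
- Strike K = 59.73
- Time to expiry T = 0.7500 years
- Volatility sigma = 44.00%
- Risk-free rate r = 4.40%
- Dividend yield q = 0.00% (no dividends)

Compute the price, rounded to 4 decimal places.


Answer: Price = 9.9215

Derivation:
d1 = (ln(S/K) + (r - q + 0.5*sigma^2) * T) / (sigma * sqrt(T)) = 0.06729017
d2 = d1 - sigma * sqrt(T) = -0.31376101
exp(-rT) = 0.96753856; exp(-qT) = 1.00000000
P = K * exp(-rT) * N(-d2) - S_0 * exp(-qT) * N(-d1)
N(-d1) = 0.47317535; N(-d2) = 0.62314872
P = 59.7300 * 0.96753856 * 0.62314872 - 55.1400 * 1.00000000 * 0.47317535 = 9.9215


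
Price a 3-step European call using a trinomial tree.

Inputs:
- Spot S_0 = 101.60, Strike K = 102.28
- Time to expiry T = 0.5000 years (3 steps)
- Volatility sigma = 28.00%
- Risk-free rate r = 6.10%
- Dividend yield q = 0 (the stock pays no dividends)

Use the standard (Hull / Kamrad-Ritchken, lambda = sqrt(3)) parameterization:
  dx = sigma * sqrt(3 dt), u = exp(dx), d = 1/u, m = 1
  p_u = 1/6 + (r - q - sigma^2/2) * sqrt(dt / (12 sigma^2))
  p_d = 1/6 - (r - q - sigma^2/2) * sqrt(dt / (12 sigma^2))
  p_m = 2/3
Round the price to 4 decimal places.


Answer: Price = V(0,0) = 8.5609

Derivation:
dt = T/N = 0.166667; dx = sigma*sqrt(3*dt) = 0.197990
u = exp(dx) = 1.218950; d = 1/u = 0.820378
p_u = 0.175842, p_m = 0.666667, p_d = 0.157491
Discount per step: exp(-r*dt) = 0.989885
Stock lattice S(k, j) with j the centered position index:
  k=0: S(0,+0) = 101.6000
  k=1: S(1,-1) = 83.3504; S(1,+0) = 101.6000; S(1,+1) = 123.8453
  k=2: S(2,-2) = 68.3789; S(2,-1) = 83.3504; S(2,+0) = 101.6000; S(2,+1) = 123.8453; S(2,+2) = 150.9613
  k=3: S(3,-3) = 56.0965; S(3,-2) = 68.3789; S(3,-1) = 83.3504; S(3,+0) = 101.6000; S(3,+1) = 123.8453; S(3,+2) = 150.9613; S(3,+3) = 184.0143
Terminal payoffs V(N, j) = max(S_T - K, 0):
  V(3,-3) = 0.000000; V(3,-2) = 0.000000; V(3,-1) = 0.000000; V(3,+0) = 0.000000; V(3,+1) = 21.565328; V(3,+2) = 48.681273; V(3,+3) = 81.734256
Backward induction: V(k, j) = exp(-r*dt) * [p_u * V(k+1, j+1) + p_m * V(k+1, j) + p_d * V(k+1, j-1)]
  V(2,-2) = exp(-r*dt) * [p_u*0.000000 + p_m*0.000000 + p_d*0.000000] = 0.000000
  V(2,-1) = exp(-r*dt) * [p_u*0.000000 + p_m*0.000000 + p_d*0.000000] = 0.000000
  V(2,+0) = exp(-r*dt) * [p_u*21.565328 + p_m*0.000000 + p_d*0.000000] = 3.753738
  V(2,+1) = exp(-r*dt) * [p_u*48.681273 + p_m*21.565328 + p_d*0.000000] = 22.705096
  V(2,+2) = exp(-r*dt) * [p_u*81.734256 + p_m*48.681273 + p_d*21.565328] = 49.714850
  V(1,-1) = exp(-r*dt) * [p_u*3.753738 + p_m*0.000000 + p_d*0.000000] = 0.653389
  V(1,+0) = exp(-r*dt) * [p_u*22.705096 + p_m*3.753738 + p_d*0.000000] = 6.429308
  V(1,+1) = exp(-r*dt) * [p_u*49.714850 + p_m*22.705096 + p_d*3.753738] = 24.222364
  V(0,+0) = exp(-r*dt) * [p_u*24.222364 + p_m*6.429308 + p_d*0.653389] = 8.560942


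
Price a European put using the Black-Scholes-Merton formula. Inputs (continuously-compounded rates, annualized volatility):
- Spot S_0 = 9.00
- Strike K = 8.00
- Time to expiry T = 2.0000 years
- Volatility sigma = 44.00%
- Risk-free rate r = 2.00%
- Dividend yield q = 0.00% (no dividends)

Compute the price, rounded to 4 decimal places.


Answer: Price = 1.4443

Derivation:
d1 = (ln(S/K) + (r - q + 0.5*sigma^2) * T) / (sigma * sqrt(T)) = 0.56469393
d2 = d1 - sigma * sqrt(T) = -0.05756004
exp(-rT) = 0.96078944; exp(-qT) = 1.00000000
P = K * exp(-rT) * N(-d2) - S_0 * exp(-qT) * N(-d1)
N(-d1) = 0.28614098; N(-d2) = 0.52295046
P = 8.0000 * 0.96078944 * 0.52295046 - 9.0000 * 1.00000000 * 0.28614098 = 1.4443


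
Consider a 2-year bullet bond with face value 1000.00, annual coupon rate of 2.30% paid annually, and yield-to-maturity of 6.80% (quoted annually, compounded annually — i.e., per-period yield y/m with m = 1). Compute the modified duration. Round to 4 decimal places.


Coupon per period c = face * coupon_rate / m = 23.000000
Periods per year m = 1; per-period yield y/m = 0.068000
Number of cashflows N = 2
Cashflows (t years, CF_t, discount factor 1/(1+y/m)^(m*t), PV):
  t = 1.0000: CF_t = 23.000000, DF = 0.936330, PV = 21.535581
  t = 2.0000: CF_t = 1023.000000, DF = 0.876713, PV = 896.877499
Price P = sum_t PV_t = 918.413079
First compute Macaulay numerator sum_t t * PV_t:
  t * PV_t at t = 1.0000: 21.535581
  t * PV_t at t = 2.0000: 1793.754997
Macaulay duration D = 1815.290578 / 918.413079 = 1.976551
Modified duration = D / (1 + y/m) = 1.976551 / (1 + 0.068000) = 1.850703

Answer: Modified duration = 1.8507


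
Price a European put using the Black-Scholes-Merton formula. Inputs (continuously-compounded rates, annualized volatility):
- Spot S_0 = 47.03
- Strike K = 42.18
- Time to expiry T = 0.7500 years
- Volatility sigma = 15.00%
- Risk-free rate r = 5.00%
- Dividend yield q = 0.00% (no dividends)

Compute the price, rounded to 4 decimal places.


Answer: Price = 0.3691

Derivation:
d1 = (ln(S/K) + (r - q + 0.5*sigma^2) * T) / (sigma * sqrt(T)) = 1.19147406
d2 = d1 - sigma * sqrt(T) = 1.06157025
exp(-rT) = 0.96319442; exp(-qT) = 1.00000000
P = K * exp(-rT) * N(-d2) - S_0 * exp(-qT) * N(-d1)
N(-d1) = 0.11673377; N(-d2) = 0.14421541
P = 42.1800 * 0.96319442 * 0.14421541 - 47.0300 * 1.00000000 * 0.11673377 = 0.3691


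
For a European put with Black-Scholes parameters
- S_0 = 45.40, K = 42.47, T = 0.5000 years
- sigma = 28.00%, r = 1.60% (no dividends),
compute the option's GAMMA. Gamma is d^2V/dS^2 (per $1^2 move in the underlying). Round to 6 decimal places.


Answer: Gamma = 0.039622

Derivation:
d1 = 0.4763584472; d2 = 0.2783685485
phi(d1) = 0.3561521619; exp(-qT) = 1.0000000000; exp(-rT) = 0.9920319148
Gamma = exp(-qT) * phi(d1) / (S * sigma * sqrt(T)) = 1.0000000000 * 0.3561521619 / (45.4000 * 0.2800 * 0.7071067812) = 0.039622


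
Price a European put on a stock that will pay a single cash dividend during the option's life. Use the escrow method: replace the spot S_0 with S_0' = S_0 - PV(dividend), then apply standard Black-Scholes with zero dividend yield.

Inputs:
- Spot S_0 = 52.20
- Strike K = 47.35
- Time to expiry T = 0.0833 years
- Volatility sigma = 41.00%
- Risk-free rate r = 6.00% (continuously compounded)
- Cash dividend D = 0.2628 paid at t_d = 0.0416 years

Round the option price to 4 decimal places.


PV(D) = D * exp(-r * t_d) = 0.2628 * 0.99750711 = 0.26214487
S_0' = S_0 - PV(D) = 52.2000 - 0.26214487 = 51.93785513
d1 = (ln(S_0'/K) + (r + sigma^2/2)*T) / (sigma*sqrt(T)) = 0.88293493
d2 = d1 - sigma*sqrt(T) = 0.76460180
exp(-rT) = 0.99501447
N(-d1) = 0.18863571; N(-d2) = 0.22225435
P = K * exp(-rT) * N(-d2) - S_0' * N(-d1) = 47.3500 * 0.99501447 * 0.22225435 - 51.93785513 * 0.18863571 = 0.6739

Answer: Price = 0.6739


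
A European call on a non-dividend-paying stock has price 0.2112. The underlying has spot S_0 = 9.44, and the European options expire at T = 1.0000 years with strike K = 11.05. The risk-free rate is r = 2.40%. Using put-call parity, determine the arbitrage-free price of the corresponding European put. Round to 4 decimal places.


Answer: Put price = 1.5592

Derivation:
Put-call parity: C - P = S_0 * exp(-qT) - K * exp(-rT).
S_0 * exp(-qT) = 9.4400 * 1.00000000 = 9.44000000
K * exp(-rT) = 11.0500 * 0.97628571 = 10.78795709
P = C - S*exp(-qT) + K*exp(-rT)
P = 0.2112 - 9.44000000 + 10.78795709 = 1.5592


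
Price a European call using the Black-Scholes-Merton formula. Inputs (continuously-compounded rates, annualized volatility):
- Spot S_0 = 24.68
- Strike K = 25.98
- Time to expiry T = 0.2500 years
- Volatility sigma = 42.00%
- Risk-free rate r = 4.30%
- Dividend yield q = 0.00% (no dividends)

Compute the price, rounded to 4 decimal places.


Answer: Price = 1.6345

Derivation:
d1 = (ln(S/K) + (r - q + 0.5*sigma^2) * T) / (sigma * sqrt(T)) = -0.08825625
d2 = d1 - sigma * sqrt(T) = -0.29825625
exp(-rT) = 0.98930757; exp(-qT) = 1.00000000
C = S_0 * exp(-qT) * N(d1) - K * exp(-rT) * N(d2)
N(d1) = 0.46483651; N(d2) = 0.38275380
C = 24.6800 * 1.00000000 * 0.46483651 - 25.9800 * 0.98930757 * 0.38275380 = 1.6345


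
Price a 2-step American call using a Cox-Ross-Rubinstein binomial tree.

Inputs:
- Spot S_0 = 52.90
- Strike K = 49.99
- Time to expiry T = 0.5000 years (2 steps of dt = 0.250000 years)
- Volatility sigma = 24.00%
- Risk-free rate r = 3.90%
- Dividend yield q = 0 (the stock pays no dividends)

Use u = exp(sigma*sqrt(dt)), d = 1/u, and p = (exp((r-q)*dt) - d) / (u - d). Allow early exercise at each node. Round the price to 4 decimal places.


Answer: Price = V(0,0) = 5.8418

Derivation:
dt = T/N = 0.250000
u = exp(sigma*sqrt(dt)) = 1.127497; d = 1/u = 0.886920
p = (exp((r-q)*dt) - d) / (u - d) = 0.510762
Discount per step: exp(-r*dt) = 0.990297
Stock lattice S(k, i) with i counting down-moves:
  k=0: S(0,0) = 52.9000
  k=1: S(1,0) = 59.6446; S(1,1) = 46.9181
  k=2: S(2,0) = 67.2491; S(2,1) = 52.9000; S(2,2) = 41.6126
Terminal payoffs V(N, i) = max(S_T - K, 0):
  V(2,0) = 17.259080; V(2,1) = 2.910000; V(2,2) = 0.000000
Backward induction: V(k, i) = exp(-r*dt) * [p * V(k+1, i) + (1-p) * V(k+1, i+1)]; then take max(V_cont, immediate exercise) for American.
  V(1,0) = exp(-r*dt) * [p*17.259080 + (1-p)*2.910000] = 10.139618; exercise = 9.654583; V(1,0) = max -> 10.139618
  V(1,1) = exp(-r*dt) * [p*2.910000 + (1-p)*0.000000] = 1.471896; exercise = 0.000000; V(1,1) = max -> 1.471896
  V(0,0) = exp(-r*dt) * [p*10.139618 + (1-p)*1.471896] = 5.841801; exercise = 2.910000; V(0,0) = max -> 5.841801


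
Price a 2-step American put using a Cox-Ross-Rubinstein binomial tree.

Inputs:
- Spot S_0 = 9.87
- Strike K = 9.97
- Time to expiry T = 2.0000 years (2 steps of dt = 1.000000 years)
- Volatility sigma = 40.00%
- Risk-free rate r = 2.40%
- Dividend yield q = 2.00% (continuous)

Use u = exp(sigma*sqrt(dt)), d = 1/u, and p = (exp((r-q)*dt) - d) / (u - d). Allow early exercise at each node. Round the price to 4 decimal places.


dt = T/N = 1.000000
u = exp(sigma*sqrt(dt)) = 1.491825; d = 1/u = 0.670320
p = (exp((r-q)*dt) - d) / (u - d) = 0.406191
Discount per step: exp(-r*dt) = 0.976286
Stock lattice S(k, i) with i counting down-moves:
  k=0: S(0,0) = 9.8700
  k=1: S(1,0) = 14.7243; S(1,1) = 6.6161
  k=2: S(2,0) = 21.9661; S(2,1) = 9.8700; S(2,2) = 4.4349
Terminal payoffs V(N, i) = max(K - S_T, 0):
  V(2,0) = 0.000000; V(2,1) = 0.100000; V(2,2) = 5.535123
Backward induction: V(k, i) = exp(-r*dt) * [p * V(k+1, i) + (1-p) * V(k+1, i+1)]; then take max(V_cont, immediate exercise) for American.
  V(1,0) = exp(-r*dt) * [p*0.000000 + (1-p)*0.100000] = 0.057973; exercise = 0.000000; V(1,0) = max -> 0.057973
  V(1,1) = exp(-r*dt) * [p*0.100000 + (1-p)*5.535123] = 3.248516; exercise = 3.353941; V(1,1) = max -> 3.353941
  V(0,0) = exp(-r*dt) * [p*0.057973 + (1-p)*3.353941] = 1.967360; exercise = 0.100000; V(0,0) = max -> 1.967360

Answer: Price = V(0,0) = 1.9674


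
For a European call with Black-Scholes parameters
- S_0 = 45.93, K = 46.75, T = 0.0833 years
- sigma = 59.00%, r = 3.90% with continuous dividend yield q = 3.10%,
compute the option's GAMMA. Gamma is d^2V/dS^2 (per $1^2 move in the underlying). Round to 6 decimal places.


Answer: Gamma = 0.050871

Derivation:
d1 = -0.0148633371; d2 = -0.1851475995
phi(d1) = 0.3988982159; exp(-qT) = 0.9974210313; exp(-rT) = 0.9967565713
Gamma = exp(-qT) * phi(d1) / (S * sigma * sqrt(T)) = 0.9974210313 * 0.3988982159 / (45.9300 * 0.5900 * 0.2886173938) = 0.050871


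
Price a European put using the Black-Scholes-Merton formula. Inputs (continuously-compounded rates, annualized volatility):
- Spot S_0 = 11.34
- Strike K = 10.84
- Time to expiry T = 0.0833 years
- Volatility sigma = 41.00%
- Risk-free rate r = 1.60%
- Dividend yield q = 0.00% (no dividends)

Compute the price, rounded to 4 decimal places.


Answer: Price = 0.3054

Derivation:
d1 = (ln(S/K) + (r - q + 0.5*sigma^2) * T) / (sigma * sqrt(T)) = 0.45150049
d2 = d1 - sigma * sqrt(T) = 0.33316736
exp(-rT) = 0.99866809; exp(-qT) = 1.00000000
P = K * exp(-rT) * N(-d2) - S_0 * exp(-qT) * N(-d1)
N(-d1) = 0.32581443; N(-d2) = 0.36950398
P = 10.8400 * 0.99866809 * 0.36950398 - 11.3400 * 1.00000000 * 0.32581443 = 0.3054


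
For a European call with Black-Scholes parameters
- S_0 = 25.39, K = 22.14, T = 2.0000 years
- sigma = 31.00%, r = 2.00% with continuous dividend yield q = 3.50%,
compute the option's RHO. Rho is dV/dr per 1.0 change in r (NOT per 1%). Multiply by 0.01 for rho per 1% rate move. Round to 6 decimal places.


d1 = 0.4631993490; d2 = 0.0247931446
phi(d1) = 0.3583606664; exp(-qT) = 0.9323938199; exp(-rT) = 0.9607894392
N(d2) = 0.5098900204
Rho = K*T*exp(-rT)*N(d2) = 22.1400 * 2.0000 * 0.9607894392 * 0.5098900204 = 21.692637

Answer: Rho = 21.692637


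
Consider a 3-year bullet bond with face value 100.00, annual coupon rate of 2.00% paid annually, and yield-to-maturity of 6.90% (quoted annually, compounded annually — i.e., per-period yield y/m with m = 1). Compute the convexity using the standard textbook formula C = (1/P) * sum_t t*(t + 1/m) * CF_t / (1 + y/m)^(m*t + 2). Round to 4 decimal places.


Answer: Convexity = 10.2075

Derivation:
Coupon per period c = face * coupon_rate / m = 2.000000
Periods per year m = 1; per-period yield y/m = 0.069000
Number of cashflows N = 3
Cashflows (t years, CF_t, discount factor 1/(1+y/m)^(m*t), PV):
  t = 1.0000: CF_t = 2.000000, DF = 0.935454, PV = 1.870907
  t = 2.0000: CF_t = 2.000000, DF = 0.875074, PV = 1.750147
  t = 3.0000: CF_t = 102.000000, DF = 0.818591, PV = 83.496266
Price P = sum_t PV_t = 87.117321
Convexity numerator sum_t t*(t + 1/m) * CF_t / (1+y/m)^(m*t + 2):
  t = 1.0000: term = 3.274363
  t = 2.0000: term = 9.189046
  t = 3.0000: term = 876.784557
Convexity = (1/P) * sum = 889.247966 / 87.117321 = 10.207476


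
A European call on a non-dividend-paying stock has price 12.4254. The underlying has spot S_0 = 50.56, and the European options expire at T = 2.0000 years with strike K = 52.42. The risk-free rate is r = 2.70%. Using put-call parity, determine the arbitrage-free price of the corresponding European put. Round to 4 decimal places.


Put-call parity: C - P = S_0 * exp(-qT) - K * exp(-rT).
S_0 * exp(-qT) = 50.5600 * 1.00000000 = 50.56000000
K * exp(-rT) = 52.4200 * 0.94743211 = 49.66439102
P = C - S*exp(-qT) + K*exp(-rT)
P = 12.4254 - 50.56000000 + 49.66439102 = 11.5298

Answer: Put price = 11.5298


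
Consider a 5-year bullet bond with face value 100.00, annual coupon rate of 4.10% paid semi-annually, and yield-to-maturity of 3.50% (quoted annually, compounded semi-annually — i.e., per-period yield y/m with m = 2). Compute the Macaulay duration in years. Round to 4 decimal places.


Coupon per period c = face * coupon_rate / m = 2.050000
Periods per year m = 2; per-period yield y/m = 0.017500
Number of cashflows N = 10
Cashflows (t years, CF_t, discount factor 1/(1+y/m)^(m*t), PV):
  t = 0.5000: CF_t = 2.050000, DF = 0.982801, PV = 2.014742
  t = 1.0000: CF_t = 2.050000, DF = 0.965898, PV = 1.980090
  t = 1.5000: CF_t = 2.050000, DF = 0.949285, PV = 1.946035
  t = 2.0000: CF_t = 2.050000, DF = 0.932959, PV = 1.912565
  t = 2.5000: CF_t = 2.050000, DF = 0.916913, PV = 1.879671
  t = 3.0000: CF_t = 2.050000, DF = 0.901143, PV = 1.847342
  t = 3.5000: CF_t = 2.050000, DF = 0.885644, PV = 1.815570
  t = 4.0000: CF_t = 2.050000, DF = 0.870412, PV = 1.784344
  t = 4.5000: CF_t = 2.050000, DF = 0.855441, PV = 1.753655
  t = 5.0000: CF_t = 102.050000, DF = 0.840729, PV = 85.796354
Price P = sum_t PV_t = 102.730367
Macaulay numerator sum_t t * PV_t:
  t * PV_t at t = 0.5000: 1.007371
  t * PV_t at t = 1.0000: 1.980090
  t * PV_t at t = 1.5000: 2.919052
  t * PV_t at t = 2.0000: 3.825130
  t * PV_t at t = 2.5000: 4.699177
  t * PV_t at t = 3.0000: 5.542027
  t * PV_t at t = 3.5000: 6.354494
  t * PV_t at t = 4.0000: 7.137375
  t * PV_t at t = 4.5000: 7.891446
  t * PV_t at t = 5.0000: 428.981768
Macaulay duration D = (sum_t t * PV_t) / P = 470.337930 / 102.730367 = 4.578373

Answer: Macaulay duration = 4.5784 years


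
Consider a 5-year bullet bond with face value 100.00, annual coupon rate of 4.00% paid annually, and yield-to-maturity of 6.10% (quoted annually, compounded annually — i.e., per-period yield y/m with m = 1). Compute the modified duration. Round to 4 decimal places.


Answer: Modified duration = 4.3446

Derivation:
Coupon per period c = face * coupon_rate / m = 4.000000
Periods per year m = 1; per-period yield y/m = 0.061000
Number of cashflows N = 5
Cashflows (t years, CF_t, discount factor 1/(1+y/m)^(m*t), PV):
  t = 1.0000: CF_t = 4.000000, DF = 0.942507, PV = 3.770028
  t = 2.0000: CF_t = 4.000000, DF = 0.888320, PV = 3.553278
  t = 3.0000: CF_t = 4.000000, DF = 0.837247, PV = 3.348990
  t = 4.0000: CF_t = 4.000000, DF = 0.789112, PV = 3.156447
  t = 5.0000: CF_t = 104.000000, DF = 0.743743, PV = 77.349306
Price P = sum_t PV_t = 91.178049
First compute Macaulay numerator sum_t t * PV_t:
  t * PV_t at t = 1.0000: 3.770028
  t * PV_t at t = 2.0000: 7.106557
  t * PV_t at t = 3.0000: 10.046970
  t * PV_t at t = 4.0000: 12.625787
  t * PV_t at t = 5.0000: 386.746529
Macaulay duration D = 420.295870 / 91.178049 = 4.609617
Modified duration = D / (1 + y/m) = 4.609617 / (1 + 0.061000) = 4.344596


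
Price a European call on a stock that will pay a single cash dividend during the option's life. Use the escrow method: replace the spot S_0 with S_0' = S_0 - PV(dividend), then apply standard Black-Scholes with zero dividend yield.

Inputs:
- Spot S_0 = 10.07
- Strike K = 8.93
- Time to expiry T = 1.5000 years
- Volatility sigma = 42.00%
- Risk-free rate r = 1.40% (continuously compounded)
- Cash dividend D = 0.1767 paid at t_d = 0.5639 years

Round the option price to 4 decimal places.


Answer: Price = 2.5198

Derivation:
PV(D) = D * exp(-r * t_d) = 0.1767 * 0.99213648 = 0.17531052
S_0' = S_0 - PV(D) = 10.0700 - 0.17531052 = 9.89468948
d1 = (ln(S_0'/K) + (r + sigma^2/2)*T) / (sigma*sqrt(T)) = 0.49744433
d2 = d1 - sigma*sqrt(T) = -0.01694852
exp(-rT) = 0.97921896
N(d1) = 0.69056212; N(d2) = 0.49323884
C = S_0' * N(d1) - K * exp(-rT) * N(d2) = 9.89468948 * 0.69056212 - 8.9300 * 0.97921896 * 0.49323884 = 2.5198


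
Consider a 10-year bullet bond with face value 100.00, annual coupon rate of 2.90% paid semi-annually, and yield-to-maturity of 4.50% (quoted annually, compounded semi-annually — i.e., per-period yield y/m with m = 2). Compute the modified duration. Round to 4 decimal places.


Coupon per period c = face * coupon_rate / m = 1.450000
Periods per year m = 2; per-period yield y/m = 0.022500
Number of cashflows N = 20
Cashflows (t years, CF_t, discount factor 1/(1+y/m)^(m*t), PV):
  t = 0.5000: CF_t = 1.450000, DF = 0.977995, PV = 1.418093
  t = 1.0000: CF_t = 1.450000, DF = 0.956474, PV = 1.386888
  t = 1.5000: CF_t = 1.450000, DF = 0.935427, PV = 1.356370
  t = 2.0000: CF_t = 1.450000, DF = 0.914843, PV = 1.326523
  t = 2.5000: CF_t = 1.450000, DF = 0.894712, PV = 1.297333
  t = 3.0000: CF_t = 1.450000, DF = 0.875024, PV = 1.268785
  t = 3.5000: CF_t = 1.450000, DF = 0.855769, PV = 1.240866
  t = 4.0000: CF_t = 1.450000, DF = 0.836938, PV = 1.213561
  t = 4.5000: CF_t = 1.450000, DF = 0.818522, PV = 1.186856
  t = 5.0000: CF_t = 1.450000, DF = 0.800510, PV = 1.160740
  t = 5.5000: CF_t = 1.450000, DF = 0.782895, PV = 1.135198
  t = 6.0000: CF_t = 1.450000, DF = 0.765667, PV = 1.110218
  t = 6.5000: CF_t = 1.450000, DF = 0.748819, PV = 1.085788
  t = 7.0000: CF_t = 1.450000, DF = 0.732341, PV = 1.061895
  t = 7.5000: CF_t = 1.450000, DF = 0.716226, PV = 1.038528
  t = 8.0000: CF_t = 1.450000, DF = 0.700466, PV = 1.015675
  t = 8.5000: CF_t = 1.450000, DF = 0.685052, PV = 0.993326
  t = 9.0000: CF_t = 1.450000, DF = 0.669978, PV = 0.971468
  t = 9.5000: CF_t = 1.450000, DF = 0.655235, PV = 0.950091
  t = 10.0000: CF_t = 101.450000, DF = 0.640816, PV = 65.010831
Price P = sum_t PV_t = 87.229030
First compute Macaulay numerator sum_t t * PV_t:
  t * PV_t at t = 0.5000: 0.709046
  t * PV_t at t = 1.0000: 1.386888
  t * PV_t at t = 1.5000: 2.034554
  t * PV_t at t = 2.0000: 2.653046
  t * PV_t at t = 2.5000: 3.243332
  t * PV_t at t = 3.0000: 3.806356
  t * PV_t at t = 3.5000: 4.343030
  t * PV_t at t = 4.0000: 4.854242
  t * PV_t at t = 4.5000: 5.340854
  t * PV_t at t = 5.0000: 5.803698
  t * PV_t at t = 5.5000: 6.243588
  t * PV_t at t = 6.0000: 6.661307
  t * PV_t at t = 6.5000: 7.057620
  t * PV_t at t = 7.0000: 7.433265
  t * PV_t at t = 7.5000: 7.788961
  t * PV_t at t = 8.0000: 8.125403
  t * PV_t at t = 8.5000: 8.443267
  t * PV_t at t = 9.0000: 8.743208
  t * PV_t at t = 9.5000: 9.025860
  t * PV_t at t = 10.0000: 650.108311
Macaulay duration D = 753.805836 / 87.229030 = 8.641685
Modified duration = D / (1 + y/m) = 8.641685 / (1 + 0.022500) = 8.451526

Answer: Modified duration = 8.4515


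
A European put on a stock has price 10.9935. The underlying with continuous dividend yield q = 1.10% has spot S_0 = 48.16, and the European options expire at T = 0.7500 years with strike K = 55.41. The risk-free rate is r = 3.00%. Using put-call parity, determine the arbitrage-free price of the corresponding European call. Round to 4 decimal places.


Answer: Call price = 4.5806

Derivation:
Put-call parity: C - P = S_0 * exp(-qT) - K * exp(-rT).
S_0 * exp(-qT) = 48.1600 * 0.99178394 = 47.76431445
K * exp(-rT) = 55.4100 * 0.97775124 = 54.17719605
C = P + S*exp(-qT) - K*exp(-rT)
C = 10.9935 + 47.76431445 - 54.17719605 = 4.5806


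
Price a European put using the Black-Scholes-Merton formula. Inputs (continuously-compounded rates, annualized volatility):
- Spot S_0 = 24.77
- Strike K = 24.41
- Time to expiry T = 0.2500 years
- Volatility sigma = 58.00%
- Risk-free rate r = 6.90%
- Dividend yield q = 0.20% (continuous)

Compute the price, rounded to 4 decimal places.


d1 = (ln(S/K) + (r - q + 0.5*sigma^2) * T) / (sigma * sqrt(T)) = 0.25324262
d2 = d1 - sigma * sqrt(T) = -0.03675738
exp(-rT) = 0.98289793; exp(-qT) = 0.99950012
P = K * exp(-rT) * N(-d2) - S_0 * exp(-qT) * N(-d1)
N(-d1) = 0.40004037; N(-d2) = 0.51466077
P = 24.4100 * 0.98289793 * 0.51466077 - 24.7700 * 0.99950012 * 0.40004037 = 2.4440

Answer: Price = 2.4440


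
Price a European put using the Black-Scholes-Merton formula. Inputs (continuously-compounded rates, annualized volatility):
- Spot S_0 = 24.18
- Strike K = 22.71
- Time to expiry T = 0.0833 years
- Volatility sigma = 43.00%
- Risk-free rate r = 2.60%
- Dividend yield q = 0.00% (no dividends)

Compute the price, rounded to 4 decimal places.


d1 = (ln(S/K) + (r - q + 0.5*sigma^2) * T) / (sigma * sqrt(T)) = 0.58488452
d2 = d1 - sigma * sqrt(T) = 0.46077904
exp(-rT) = 0.99783654; exp(-qT) = 1.00000000
P = K * exp(-rT) * N(-d2) - S_0 * exp(-qT) * N(-d1)
N(-d1) = 0.27931268; N(-d2) = 0.32247857
P = 22.7100 * 0.99783654 * 0.32247857 - 24.1800 * 1.00000000 * 0.27931268 = 0.5539

Answer: Price = 0.5539


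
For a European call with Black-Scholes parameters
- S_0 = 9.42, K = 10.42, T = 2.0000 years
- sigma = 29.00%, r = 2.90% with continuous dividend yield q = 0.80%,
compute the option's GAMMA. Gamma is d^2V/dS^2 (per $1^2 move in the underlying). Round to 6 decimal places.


Answer: Gamma = 0.101432

Derivation:
d1 = 0.0614647748; d2 = -0.3486571583
phi(d1) = 0.3981894060; exp(-qT) = 0.9841273201; exp(-rT) = 0.9436499474
Gamma = exp(-qT) * phi(d1) / (S * sigma * sqrt(T)) = 0.9841273201 * 0.3981894060 / (9.4200 * 0.2900 * 1.4142135624) = 0.101432


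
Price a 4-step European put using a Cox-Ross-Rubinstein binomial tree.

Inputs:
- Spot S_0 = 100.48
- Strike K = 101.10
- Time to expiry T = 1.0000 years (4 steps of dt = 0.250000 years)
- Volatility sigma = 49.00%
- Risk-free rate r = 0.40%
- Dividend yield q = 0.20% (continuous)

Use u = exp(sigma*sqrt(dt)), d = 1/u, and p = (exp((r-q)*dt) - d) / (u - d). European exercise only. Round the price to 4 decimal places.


Answer: Price = V(0,0) = 18.6021

Derivation:
dt = T/N = 0.250000
u = exp(sigma*sqrt(dt)) = 1.277621; d = 1/u = 0.782705
p = (exp((r-q)*dt) - d) / (u - d) = 0.440065
Discount per step: exp(-r*dt) = 0.999000
Stock lattice S(k, i) with i counting down-moves:
  k=0: S(0,0) = 100.4800
  k=1: S(1,0) = 128.3754; S(1,1) = 78.6462
  k=2: S(2,0) = 164.0151; S(2,1) = 100.4800; S(2,2) = 61.5567
  k=3: S(3,0) = 209.5492; S(3,1) = 128.3754; S(3,2) = 78.6462; S(3,3) = 48.1807
  k=4: S(4,0) = 267.7246; S(4,1) = 164.0151; S(4,2) = 100.4800; S(4,3) = 61.5567; S(4,4) = 37.7113
Terminal payoffs V(N, i) = max(K - S_T, 0):
  V(4,0) = 0.000000; V(4,1) = 0.000000; V(4,2) = 0.620000; V(4,3) = 39.543300; V(4,4) = 63.388741
Backward induction: V(k, i) = exp(-r*dt) * [p * V(k+1, i) + (1-p) * V(k+1, i+1)].
  V(3,0) = exp(-r*dt) * [p*0.000000 + (1-p)*0.000000] = 0.000000
  V(3,1) = exp(-r*dt) * [p*0.000000 + (1-p)*0.620000] = 0.346813
  V(3,2) = exp(-r*dt) * [p*0.620000 + (1-p)*39.543300] = 22.392112
  V(3,3) = exp(-r*dt) * [p*39.543300 + (1-p)*63.388741] = 52.842326
  V(2,0) = exp(-r*dt) * [p*0.000000 + (1-p)*0.346813] = 0.193998
  V(2,1) = exp(-r*dt) * [p*0.346813 + (1-p)*22.392112] = 12.678061
  V(2,2) = exp(-r*dt) * [p*22.392112 + (1-p)*52.842326] = 39.402828
  V(1,0) = exp(-r*dt) * [p*0.193998 + (1-p)*12.678061] = 7.177081
  V(1,1) = exp(-r*dt) * [p*12.678061 + (1-p)*39.402828] = 27.614563
  V(0,0) = exp(-r*dt) * [p*7.177081 + (1-p)*27.614563] = 18.602129


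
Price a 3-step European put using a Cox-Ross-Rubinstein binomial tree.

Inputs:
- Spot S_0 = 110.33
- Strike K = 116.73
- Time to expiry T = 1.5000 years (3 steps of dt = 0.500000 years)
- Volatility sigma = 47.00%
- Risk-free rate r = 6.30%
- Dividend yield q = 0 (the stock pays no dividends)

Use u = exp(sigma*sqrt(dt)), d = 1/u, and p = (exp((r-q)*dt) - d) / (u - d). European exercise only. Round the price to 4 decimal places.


dt = T/N = 0.500000
u = exp(sigma*sqrt(dt)) = 1.394227; d = 1/u = 0.717243
p = (exp((r-q)*dt) - d) / (u - d) = 0.464942
Discount per step: exp(-r*dt) = 0.968991
Stock lattice S(k, i) with i counting down-moves:
  k=0: S(0,0) = 110.3300
  k=1: S(1,0) = 153.8251; S(1,1) = 79.1335
  k=2: S(2,0) = 214.4671; S(2,1) = 110.3300; S(2,2) = 56.7579
  k=3: S(3,0) = 299.0158; S(3,1) = 153.8251; S(3,2) = 79.1335; S(3,3) = 40.7092
Terminal payoffs V(N, i) = max(K - S_T, 0):
  V(3,0) = 0.000000; V(3,1) = 0.000000; V(3,2) = 37.596548; V(3,3) = 76.020751
Backward induction: V(k, i) = exp(-r*dt) * [p * V(k+1, i) + (1-p) * V(k+1, i+1)].
  V(2,0) = exp(-r*dt) * [p*0.000000 + (1-p)*0.000000] = 0.000000
  V(2,1) = exp(-r*dt) * [p*0.000000 + (1-p)*37.596548] = 19.492551
  V(2,2) = exp(-r*dt) * [p*37.596548 + (1-p)*76.020751] = 56.352378
  V(1,0) = exp(-r*dt) * [p*0.000000 + (1-p)*19.492551] = 10.106235
  V(1,1) = exp(-r*dt) * [p*19.492551 + (1-p)*56.352378] = 37.998691
  V(0,0) = exp(-r*dt) * [p*10.106235 + (1-p)*37.998691] = 24.254155

Answer: Price = V(0,0) = 24.2542


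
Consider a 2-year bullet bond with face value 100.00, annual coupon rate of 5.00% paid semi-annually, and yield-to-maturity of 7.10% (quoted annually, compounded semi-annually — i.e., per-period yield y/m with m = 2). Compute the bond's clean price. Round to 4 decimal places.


Coupon per period c = face * coupon_rate / m = 2.500000
Periods per year m = 2; per-period yield y/m = 0.035500
Number of cashflows N = 4
Cashflows (t years, CF_t, discount factor 1/(1+y/m)^(m*t), PV):
  t = 0.5000: CF_t = 2.500000, DF = 0.965717, PV = 2.414293
  t = 1.0000: CF_t = 2.500000, DF = 0.932609, PV = 2.331524
  t = 1.5000: CF_t = 2.500000, DF = 0.900637, PV = 2.251592
  t = 2.0000: CF_t = 102.500000, DF = 0.869760, PV = 89.150432
Price P = sum_t PV_t = 96.147840

Answer: Price = 96.1478


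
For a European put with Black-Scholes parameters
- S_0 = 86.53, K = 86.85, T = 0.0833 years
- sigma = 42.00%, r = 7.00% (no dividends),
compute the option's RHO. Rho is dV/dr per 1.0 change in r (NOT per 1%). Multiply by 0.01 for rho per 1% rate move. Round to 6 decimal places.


Answer: Rho = -3.719498

Derivation:
d1 = 0.0782609824; d2 = -0.0429583229
phi(d1) = 0.3977224321; exp(-qT) = 1.0000000000; exp(-rT) = 0.9941859673
N(-d2) = 0.5171326217
Rho = -K*T*exp(-rT)*N(-d2) = -86.8500 * 0.0833 * 0.9941859673 * 0.5171326217 = -3.719498


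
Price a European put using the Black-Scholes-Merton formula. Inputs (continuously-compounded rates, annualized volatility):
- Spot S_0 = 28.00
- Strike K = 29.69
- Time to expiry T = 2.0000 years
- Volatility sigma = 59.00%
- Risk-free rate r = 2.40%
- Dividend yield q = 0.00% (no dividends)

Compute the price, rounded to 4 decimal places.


d1 = (ln(S/K) + (r - q + 0.5*sigma^2) * T) / (sigma * sqrt(T)) = 0.40448212
d2 = d1 - sigma * sqrt(T) = -0.42990388
exp(-rT) = 0.95313379; exp(-qT) = 1.00000000
P = K * exp(-rT) * N(-d2) - S_0 * exp(-qT) * N(-d1)
N(-d1) = 0.34292911; N(-d2) = 0.66636722
P = 29.6900 * 0.95313379 * 0.66636722 - 28.0000 * 1.00000000 * 0.34292911 = 9.2552

Answer: Price = 9.2552
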